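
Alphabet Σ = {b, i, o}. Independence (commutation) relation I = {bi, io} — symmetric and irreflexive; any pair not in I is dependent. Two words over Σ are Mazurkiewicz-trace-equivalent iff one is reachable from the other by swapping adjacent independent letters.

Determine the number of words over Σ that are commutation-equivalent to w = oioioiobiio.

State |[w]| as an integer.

462

#0=o has no predecessor
#1=i has no predecessor
#2=o depends on [0:o]
#3=i depends on [1:i]
#4=o depends on [2:o]
#5=i depends on [3:i]
#6=o depends on [4:o]
#7=b depends on [6:o]
#8=i depends on [5:i]
#9=i depends on [8:i]
#10=o depends on [7:b]
sources: [0:o, 1:i]
N(rest) = Σ N(rest − s) over sources s of rest; N(one piece) = 1:
  size 1 → [9]=1  [10]=1
  size 2 → [7,10]=1  [8,9]=1  [9,10]=2
  size 3 → [5,8,9]=1  [6,7,10]=1  [7,9,10]=3  [8,9,10]=3
  size 4 → [3,5,8,9]=1  [4,6,7,10]=1  [5,8,9,10]=4  [6,7,9,10]=4  [7,8,9,10]=6
  size 5 → [1,3,5,8,9]=1  [2,4,6,7,10]=1  [3,5,8,9,10]=5  [4,6,7,9,10]=5  [5,7,8,9,10]=10  [6,7,8,9,10]=10
  size 6 → [0,2,4,6,7,10]=1  [1,3,5,8,9,10]=6  [2,4,6,7,9,10]=6  [3,5,7,8,9,10]=15  [4,6,7,8,9,10]=15  [5,6,7,8,9,10]=20
  size 7 → [0,2,4,6,7,9,10]=7  [1,3,5,7,8,9,10]=21  [2,4,6,7,8,9,10]=21  [3,5,6,7,8,9,10]=35  [4,5,6,7,8,9,10]=35
  size 8 → [0,2,4,6,7,8,9,10]=28  [1,3,5,6,7,8,9,10]=56  [2,4,5,6,7,8,9,10]=56  [3,4,5,6,7,8,9,10]=70
  size 9 → [0,2,4,5,6,7,8,9,10]=84  [1,3,4,5,6,7,8,9,10]=126  [2,3,4,5,6,7,8,9,10]=126
  first=0(o) contributes 252
  first=1(i) contributes 210
|[w]| = 462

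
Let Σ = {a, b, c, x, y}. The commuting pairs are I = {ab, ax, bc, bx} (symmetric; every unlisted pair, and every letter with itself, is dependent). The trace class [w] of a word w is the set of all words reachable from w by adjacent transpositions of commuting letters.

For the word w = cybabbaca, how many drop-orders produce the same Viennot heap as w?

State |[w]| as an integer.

35

drop 0:c onto floor
drop 1:y onto {0:c}
drop 2:b onto {1:y}
drop 3:a onto {1:y}
drop 4:b onto {2:b}
drop 5:b onto {4:b}
drop 6:a onto {3:a}
drop 7:c onto {6:a}
drop 8:a onto {7:c}
ground layer = {0:c}
drop-orders for the pieces not yet dropped (sum over which currently-grounded one goes next):
  1 to go: {5} 1  {8} 1
  2 to go: {4,5} 1  {5,8} 2  {7,8} 1
  3 to go: {2,4,5} 1  {4,5,8} 3  {5,7,8} 3  {6,7,8} 1
  4 to go: {2,4,5,8} 4  {3,6,7,8} 1  {4,5,7,8} 6  {5,6,7,8} 4
  5 to go: {2,4,5,7,8} 10  {3,5,6,7,8} 5  {4,5,6,7,8} 10
  6 to go: {2,4,5,6,7,8} 20  {3,4,5,6,7,8} 15
  7 to go: {2,3,4,5,6,7,8} 35
  if 0:c drops first: 35 orders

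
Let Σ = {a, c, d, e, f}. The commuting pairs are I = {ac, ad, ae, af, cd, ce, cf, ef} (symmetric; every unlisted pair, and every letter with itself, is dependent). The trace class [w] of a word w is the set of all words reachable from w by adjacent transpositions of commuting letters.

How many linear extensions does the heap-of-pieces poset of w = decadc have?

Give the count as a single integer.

60

0(d) covers ∅
1(e) covers 0:d
2(c) covers ∅
3(a) covers ∅
4(d) covers 1:e
5(c) covers 2:c
floor of heap: 0:d, 2:c, 3:a
completions by unplaced set U, small U first (add the entries for U minus each lowest piece of U):
  |U|=1: {3}:1  {4}:1  {5}:1
  |U|=2: {1,4}:1  {2,5}:1  {3,4}:2  {3,5}:2  {4,5}:2
  |U|=3: {0,1,4}:1  {1,3,4}:3  {1,4,5}:3  {2,3,5}:3  {2,4,5}:3  {3,4,5}:6
  |U|=4: {0,1,3,4}:4  {0,1,4,5}:4  {1,2,4,5}:6  {1,3,4,5}:12  {2,3,4,5}:12
  start at 0(d): 30
  start at 2(c): 20
  start at 3(a): 10
sum over floor = 60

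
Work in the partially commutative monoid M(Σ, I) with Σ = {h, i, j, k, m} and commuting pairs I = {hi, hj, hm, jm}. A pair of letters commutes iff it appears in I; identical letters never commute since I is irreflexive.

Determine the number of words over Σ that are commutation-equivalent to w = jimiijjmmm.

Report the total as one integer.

10

#0=j has no predecessor
#1=i depends on [0:j]
#2=m depends on [1:i]
#3=i depends on [2:m]
#4=i depends on [3:i]
#5=j depends on [4:i]
#6=j depends on [5:j]
#7=m depends on [4:i]
#8=m depends on [7:m]
#9=m depends on [8:m]
sources: [0:j]
N(rest) = Σ N(rest − s) over sources s of rest; N(one piece) = 1:
  size 1 → [6]=1  [9]=1
  size 2 → [5,6]=1  [6,9]=2  [8,9]=1
  size 3 → [5,6,9]=3  [6,8,9]=3  [7,8,9]=1
  size 4 → [5,6,8,9]=6  [6,7,8,9]=4
  size 5 → [5,6,7,8,9]=10
  size 6 → [4,5,6,7,8,9]=10
  size 7 → [3,4,5,6,7,8,9]=10
  size 8 → [2,3,4,5,6,7,8,9]=10
  first=0(j) contributes 10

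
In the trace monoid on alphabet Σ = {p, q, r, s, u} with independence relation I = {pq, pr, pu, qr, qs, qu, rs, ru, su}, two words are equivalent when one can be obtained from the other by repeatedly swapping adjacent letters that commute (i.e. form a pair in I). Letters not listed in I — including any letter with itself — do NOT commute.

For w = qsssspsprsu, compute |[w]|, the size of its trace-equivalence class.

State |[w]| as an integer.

0(q) covers ∅
1(s) covers ∅
2(s) covers 1:s
3(s) covers 2:s
4(s) covers 3:s
5(p) covers 4:s
6(s) covers 5:p
7(p) covers 6:s
8(r) covers ∅
9(s) covers 7:p
10(u) covers ∅
floor of heap: 0:q, 1:s, 8:r, 10:u
completions by unplaced set U, small U first (add the entries for U minus each lowest piece of U):
  |U|=1: {0}:1  {8}:1  {9}:1  {10}:1
  |U|=2: {0,8}:2  {0,9}:2  {0,10}:2  {7,9}:1  {8,9}:2  {8,10}:2  {9,10}:2
  |U|=3: {0,7,9}:3  {0,8,9}:6  {0,8,10}:6  {0,9,10}:6  {6,7,9}:1  {7,8,9}:3  {7,9,10}:3  {8,9,10}:6
  |U|=4: {0,6,7,9}:4  {0,7,8,9}:12  {0,7,9,10}:12  {0,8,9,10}:24  {5,6,7,9}:1  {6,7,8,9}:4  {6,7,9,10}:4  {7,8,9,10}:12
  |U|=5: {0,5,6,7,9}:5  {0,6,7,8,9}:20  {0,6,7,9,10}:20  {0,7,8,9,10}:60  {4,5,6,7,9}:1  {5,6,7,8,9}:5  {5,6,7,9,10}:5  {6,7,8,9,10}:20
  |U|=6: {0,4,5,6,7,9}:6  {0,5,6,7,8,9}:30  {0,5,6,7,9,10}:30  {0,6,7,8,9,10}:120  {3,4,5,6,7,9}:1  {4,5,6,7,8,9}:6  {4,5,6,7,9,10}:6  {5,6,7,8,9,10}:30
  |U|=7: {0,3,4,5,6,7,9}:7  {0,4,5,6,7,8,9}:42  {0,4,5,6,7,9,10}:42  {0,5,6,7,8,9,10}:210  {2,3,4,5,6,7,9}:1  {3,4,5,6,7,8,9}:7  {3,4,5,6,7,9,10}:7  {4,5,6,7,8,9,10}:42
  |U|=8: {0,2,3,4,5,6,7,9}:8  {0,3,4,5,6,7,8,9}:56  {0,3,4,5,6,7,9,10}:56  {0,4,5,6,7,8,9,10}:336  {1,2,3,4,5,6,7,9}:1  {2,3,4,5,6,7,8,9}:8  {2,3,4,5,6,7,9,10}:8  {3,4,5,6,7,8,9,10}:56
  |U|=9: {0,1,2,3,4,5,6,7,9}:9  {0,2,3,4,5,6,7,8,9}:72  {0,2,3,4,5,6,7,9,10}:72  {0,3,4,5,6,7,8,9,10}:504  {1,2,3,4,5,6,7,8,9}:9  {1,2,3,4,5,6,7,9,10}:9  {2,3,4,5,6,7,8,9,10}:72
  start at 0(q): 90
  start at 1(s): 720
  start at 8(r): 90
  start at 10(u): 90
sum over floor = 990

990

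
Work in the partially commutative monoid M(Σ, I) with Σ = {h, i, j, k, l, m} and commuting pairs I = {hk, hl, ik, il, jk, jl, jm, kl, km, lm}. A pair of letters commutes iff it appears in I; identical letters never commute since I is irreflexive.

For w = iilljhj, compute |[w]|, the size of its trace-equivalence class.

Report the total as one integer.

drop 0:i onto floor
drop 1:i onto {0:i}
drop 2:l onto floor
drop 3:l onto {2:l}
drop 4:j onto {1:i}
drop 5:h onto {4:j}
drop 6:j onto {5:h}
ground layer = {0:i, 2:l}
drop-orders for the pieces not yet dropped (sum over which currently-grounded one goes next):
  1 to go: {3} 1  {6} 1
  2 to go: {2,3} 1  {3,6} 2  {5,6} 1
  3 to go: {2,3,6} 3  {3,5,6} 3  {4,5,6} 1
  4 to go: {1,4,5,6} 1  {2,3,5,6} 6  {3,4,5,6} 4
  5 to go: {0,1,4,5,6} 1  {1,3,4,5,6} 5  {2,3,4,5,6} 10
  if 0:i drops first: 15 orders
  if 2:l drops first: 6 orders
heap linearizations: 21

21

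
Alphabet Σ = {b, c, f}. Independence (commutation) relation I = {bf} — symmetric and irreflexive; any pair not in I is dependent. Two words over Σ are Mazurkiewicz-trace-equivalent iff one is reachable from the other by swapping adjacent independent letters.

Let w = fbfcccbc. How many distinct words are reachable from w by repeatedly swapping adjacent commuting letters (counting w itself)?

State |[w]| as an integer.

#0=f has no predecessor
#1=b has no predecessor
#2=f depends on [0:f]
#3=c depends on [1:b, 2:f]
#4=c depends on [3:c]
#5=c depends on [4:c]
#6=b depends on [5:c]
#7=c depends on [6:b]
sources: [0:f, 1:b]
N(rest) = Σ N(rest − s) over sources s of rest; N(one piece) = 1:
  size 1 → [7]=1
  size 2 → [6,7]=1
  size 3 → [5,6,7]=1
  size 4 → [4,5,6,7]=1
  size 5 → [3,4,5,6,7]=1
  size 6 → [1,3,4,5,6,7]=1  [2,3,4,5,6,7]=1
  first=0(f) contributes 2
  first=1(b) contributes 1
|[w]| = 3

3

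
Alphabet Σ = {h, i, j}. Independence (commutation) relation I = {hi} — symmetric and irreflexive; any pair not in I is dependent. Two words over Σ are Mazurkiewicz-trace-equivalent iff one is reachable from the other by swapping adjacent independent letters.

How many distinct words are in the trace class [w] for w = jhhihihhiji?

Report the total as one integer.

drop 0:j onto floor
drop 1:h onto {0:j}
drop 2:h onto {1:h}
drop 3:i onto {0:j}
drop 4:h onto {2:h}
drop 5:i onto {3:i}
drop 6:h onto {4:h}
drop 7:h onto {6:h}
drop 8:i onto {5:i}
drop 9:j onto {7:h, 8:i}
drop 10:i onto {9:j}
ground layer = {0:j}
drop-orders for the pieces not yet dropped (sum over which currently-grounded one goes next):
  1 to go: {10} 1
  2 to go: {9,10} 1
  3 to go: {7,9,10} 1  {8,9,10} 1
  4 to go: {5,8,9,10} 1  {6,7,9,10} 1  {7,8,9,10} 2
  5 to go: {3,5,8,9,10} 1  {4,6,7,9,10} 1  {5,7,8,9,10} 3  {6,7,8,9,10} 3
  6 to go: {2,4,6,7,9,10} 1  {3,5,7,8,9,10} 4  {4,6,7,8,9,10} 4  {5,6,7,8,9,10} 6
  7 to go: {1,2,4,6,7,9,10} 1  {2,4,6,7,8,9,10} 5  {3,5,6,7,8,9,10} 10  {4,5,6,7,8,9,10} 10
  8 to go: {1,2,4,6,7,8,9,10} 6  {2,4,5,6,7,8,9,10} 15  {3,4,5,6,7,8,9,10} 20
  9 to go: {1,2,4,5,6,7,8,9,10} 21  {2,3,4,5,6,7,8,9,10} 35
  if 0:j drops first: 56 orders

56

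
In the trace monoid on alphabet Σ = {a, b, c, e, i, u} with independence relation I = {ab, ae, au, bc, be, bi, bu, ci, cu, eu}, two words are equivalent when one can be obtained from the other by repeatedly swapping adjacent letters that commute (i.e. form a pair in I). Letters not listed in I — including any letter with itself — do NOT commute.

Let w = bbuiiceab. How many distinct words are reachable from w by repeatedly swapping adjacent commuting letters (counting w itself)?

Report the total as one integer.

672

piece 0:b — minimal
piece 1:b rests on {0:b}
piece 2:u — minimal
piece 3:i rests on {2:u}
piece 4:i rests on {3:i}
piece 5:c — minimal
piece 6:e rests on {4:i, 5:c}
piece 7:a rests on {4:i, 5:c}
piece 8:b rests on {1:b}
minimal pieces: {0:b, 2:u, 5:c}
ways to finish when only these pieces remain (= sum over removing one remaining piece with nothing left below it):
  1 left: {6}→1  {7}→1  {8}→1
  2 left: {1,8}→1  {6,7}→2  {6,8}→2  {7,8}→2
  3 left: {0,1,8}→1  {1,6,8}→3  {1,7,8}→3  {4,6,7}→2  {5,6,7}→2  {6,7,8}→6
  4 left: {0,1,6,8}→4  {0,1,7,8}→4  {1,6,7,8}→12  {3,4,6,7}→2  {4,5,6,7}→4  {4,6,7,8}→8  {5,6,7,8}→8
  5 left: {0,1,6,7,8}→20  {1,4,6,7,8}→20  {1,5,6,7,8}→20  {2,3,4,6,7}→2  {3,4,5,6,7}→6  {3,4,6,7,8}→10  {4,5,6,7,8}→20
  6 left: {0,1,4,6,7,8}→40  {0,1,5,6,7,8}→40  {1,3,4,6,7,8}→30  {1,4,5,6,7,8}→60  {2,3,4,5,6,7}→8  {2,3,4,6,7,8}→12  {3,4,5,6,7,8}→36
  7 left: {0,1,3,4,6,7,8}→70  {0,1,4,5,6,7,8}→140  {1,2,3,4,6,7,8}→42  {1,3,4,5,6,7,8}→126  {2,3,4,5,6,7,8}→56
  placing 0:b first → 224 extensions
  placing 2:u first → 336 extensions
  placing 5:c first → 112 extensions
total linear extensions = 672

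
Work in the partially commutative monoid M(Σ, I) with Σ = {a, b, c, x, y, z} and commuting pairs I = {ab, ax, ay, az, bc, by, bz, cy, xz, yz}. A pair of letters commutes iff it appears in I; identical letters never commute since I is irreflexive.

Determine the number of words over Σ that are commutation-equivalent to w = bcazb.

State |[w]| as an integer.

20

drop 0:b onto floor
drop 1:c onto floor
drop 2:a onto {1:c}
drop 3:z onto {1:c}
drop 4:b onto {0:b}
ground layer = {0:b, 1:c}
drop-orders for the pieces not yet dropped (sum over which currently-grounded one goes next):
  1 to go: {2} 1  {3} 1  {4} 1
  2 to go: {0,4} 1  {2,3} 2  {2,4} 2  {3,4} 2
  3 to go: {0,2,4} 3  {0,3,4} 3  {1,2,3} 2  {2,3,4} 6
  if 0:b drops first: 8 orders
  if 1:c drops first: 12 orders
heap linearizations: 20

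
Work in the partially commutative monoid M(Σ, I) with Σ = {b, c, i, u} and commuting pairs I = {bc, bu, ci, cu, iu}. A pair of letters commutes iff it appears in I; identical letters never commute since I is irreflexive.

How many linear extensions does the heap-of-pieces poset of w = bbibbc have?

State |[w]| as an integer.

6

0(b) covers ∅
1(b) covers 0:b
2(i) covers 1:b
3(b) covers 2:i
4(b) covers 3:b
5(c) covers ∅
floor of heap: 0:b, 5:c
completions by unplaced set U, small U first (add the entries for U minus each lowest piece of U):
  |U|=1: {4}:1  {5}:1
  |U|=2: {3,4}:1  {4,5}:2
  |U|=3: {2,3,4}:1  {3,4,5}:3
  |U|=4: {1,2,3,4}:1  {2,3,4,5}:4
  start at 0(b): 5
  start at 5(c): 1
sum over floor = 6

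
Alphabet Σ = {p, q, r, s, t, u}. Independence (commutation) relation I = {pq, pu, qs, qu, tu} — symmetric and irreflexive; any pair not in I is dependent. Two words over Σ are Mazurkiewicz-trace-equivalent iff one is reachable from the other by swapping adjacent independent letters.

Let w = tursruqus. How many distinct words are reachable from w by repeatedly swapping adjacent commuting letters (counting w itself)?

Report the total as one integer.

#0=t has no predecessor
#1=u has no predecessor
#2=r depends on [0:t, 1:u]
#3=s depends on [2:r]
#4=r depends on [3:s]
#5=u depends on [4:r]
#6=q depends on [4:r]
#7=u depends on [5:u]
#8=s depends on [7:u]
sources: [0:t, 1:u]
N(rest) = Σ N(rest − s) over sources s of rest; N(one piece) = 1:
  size 1 → [6]=1  [8]=1
  size 2 → [6,8]=2  [7,8]=1
  size 3 → [5,7,8]=1  [6,7,8]=3
  size 4 → [5,6,7,8]=4
  size 5 → [4,5,6,7,8]=4
  size 6 → [3,4,5,6,7,8]=4
  size 7 → [2,3,4,5,6,7,8]=4
  first=0(t) contributes 4
  first=1(u) contributes 4
|[w]| = 8

8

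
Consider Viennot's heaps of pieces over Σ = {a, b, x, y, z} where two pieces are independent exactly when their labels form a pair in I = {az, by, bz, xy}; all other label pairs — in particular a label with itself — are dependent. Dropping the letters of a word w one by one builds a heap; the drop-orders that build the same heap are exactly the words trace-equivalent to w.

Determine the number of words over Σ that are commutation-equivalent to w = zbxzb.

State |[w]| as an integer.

4

0(z) covers ∅
1(b) covers ∅
2(x) covers 0:z, 1:b
3(z) covers 2:x
4(b) covers 2:x
floor of heap: 0:z, 1:b
completions by unplaced set U, small U first (add the entries for U minus each lowest piece of U):
  |U|=1: {3}:1  {4}:1
  |U|=2: {3,4}:2
  |U|=3: {2,3,4}:2
  start at 0(z): 2
  start at 1(b): 2
sum over floor = 4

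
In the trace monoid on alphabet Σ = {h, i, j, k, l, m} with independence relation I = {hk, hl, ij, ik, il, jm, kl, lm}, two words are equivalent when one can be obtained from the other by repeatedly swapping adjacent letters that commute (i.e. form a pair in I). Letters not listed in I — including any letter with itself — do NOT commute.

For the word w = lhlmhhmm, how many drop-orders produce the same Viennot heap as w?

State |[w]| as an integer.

piece 0:l — minimal
piece 1:h — minimal
piece 2:l rests on {0:l}
piece 3:m rests on {1:h}
piece 4:h rests on {3:m}
piece 5:h rests on {4:h}
piece 6:m rests on {5:h}
piece 7:m rests on {6:m}
minimal pieces: {0:l, 1:h}
ways to finish when only these pieces remain (= sum over removing one remaining piece with nothing left below it):
  1 left: {2}→1  {7}→1
  2 left: {0,2}→1  {2,7}→2  {6,7}→1
  3 left: {0,2,7}→3  {2,6,7}→3  {5,6,7}→1
  4 left: {0,2,6,7}→6  {2,5,6,7}→4  {4,5,6,7}→1
  5 left: {0,2,5,6,7}→10  {2,4,5,6,7}→5  {3,4,5,6,7}→1
  6 left: {0,2,4,5,6,7}→15  {1,3,4,5,6,7}→1  {2,3,4,5,6,7}→6
  placing 0:l first → 7 extensions
  placing 1:h first → 21 extensions
total linear extensions = 28

28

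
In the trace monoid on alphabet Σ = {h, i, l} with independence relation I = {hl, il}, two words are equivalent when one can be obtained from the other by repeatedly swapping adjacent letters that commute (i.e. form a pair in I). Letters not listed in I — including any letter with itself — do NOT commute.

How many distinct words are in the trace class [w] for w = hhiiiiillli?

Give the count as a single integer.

165

0(h) covers ∅
1(h) covers 0:h
2(i) covers 1:h
3(i) covers 2:i
4(i) covers 3:i
5(i) covers 4:i
6(i) covers 5:i
7(l) covers ∅
8(l) covers 7:l
9(l) covers 8:l
10(i) covers 6:i
floor of heap: 0:h, 7:l
completions by unplaced set U, small U first (add the entries for U minus each lowest piece of U):
  |U|=1: {9}:1  {10}:1
  |U|=2: {6,10}:1  {8,9}:1  {9,10}:2
  |U|=3: {5,6,10}:1  {6,9,10}:3  {7,8,9}:1  {8,9,10}:3
  |U|=4: {4,5,6,10}:1  {5,6,9,10}:4  {6,8,9,10}:6  {7,8,9,10}:4
  |U|=5: {3,4,5,6,10}:1  {4,5,6,9,10}:5  {5,6,8,9,10}:10  {6,7,8,9,10}:10
  |U|=6: {2,3,4,5,6,10}:1  {3,4,5,6,9,10}:6  {4,5,6,8,9,10}:15  {5,6,7,8,9,10}:20
  |U|=7: {1,2,3,4,5,6,10}:1  {2,3,4,5,6,9,10}:7  {3,4,5,6,8,9,10}:21  {4,5,6,7,8,9,10}:35
  |U|=8: {0,1,2,3,4,5,6,10}:1  {1,2,3,4,5,6,9,10}:8  {2,3,4,5,6,8,9,10}:28  {3,4,5,6,7,8,9,10}:56
  |U|=9: {0,1,2,3,4,5,6,9,10}:9  {1,2,3,4,5,6,8,9,10}:36  {2,3,4,5,6,7,8,9,10}:84
  start at 0(h): 120
  start at 7(l): 45
sum over floor = 165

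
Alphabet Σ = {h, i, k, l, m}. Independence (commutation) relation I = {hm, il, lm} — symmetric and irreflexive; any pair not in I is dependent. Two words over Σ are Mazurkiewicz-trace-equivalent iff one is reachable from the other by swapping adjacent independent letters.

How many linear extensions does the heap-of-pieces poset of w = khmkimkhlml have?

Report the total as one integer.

piece 0:k — minimal
piece 1:h rests on {0:k}
piece 2:m rests on {0:k}
piece 3:k rests on {1:h, 2:m}
piece 4:i rests on {3:k}
piece 5:m rests on {4:i}
piece 6:k rests on {5:m}
piece 7:h rests on {6:k}
piece 8:l rests on {7:h}
piece 9:m rests on {6:k}
piece 10:l rests on {8:l}
minimal pieces: {0:k}
ways to finish when only these pieces remain (= sum over removing one remaining piece with nothing left below it):
  1 left: {9}→1  {10}→1
  2 left: {8,10}→1  {9,10}→2
  3 left: {7,8,10}→1  {8,9,10}→3
  4 left: {7,8,9,10}→4
  5 left: {6,7,8,9,10}→4
  6 left: {5,6,7,8,9,10}→4
  7 left: {4,5,6,7,8,9,10}→4
  8 left: {3,4,5,6,7,8,9,10}→4
  9 left: {1,3,4,5,6,7,8,9,10}→4  {2,3,4,5,6,7,8,9,10}→4
  placing 0:k first → 8 extensions

8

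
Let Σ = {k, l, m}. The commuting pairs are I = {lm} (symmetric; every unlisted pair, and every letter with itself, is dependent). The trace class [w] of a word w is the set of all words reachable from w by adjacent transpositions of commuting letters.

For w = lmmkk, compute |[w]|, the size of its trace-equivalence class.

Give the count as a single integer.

3

piece 0:l — minimal
piece 1:m — minimal
piece 2:m rests on {1:m}
piece 3:k rests on {0:l, 2:m}
piece 4:k rests on {3:k}
minimal pieces: {0:l, 1:m}
ways to finish when only these pieces remain (= sum over removing one remaining piece with nothing left below it):
  1 left: {4}→1
  2 left: {3,4}→1
  3 left: {0,3,4}→1  {2,3,4}→1
  placing 0:l first → 1 extensions
  placing 1:m first → 2 extensions
total linear extensions = 3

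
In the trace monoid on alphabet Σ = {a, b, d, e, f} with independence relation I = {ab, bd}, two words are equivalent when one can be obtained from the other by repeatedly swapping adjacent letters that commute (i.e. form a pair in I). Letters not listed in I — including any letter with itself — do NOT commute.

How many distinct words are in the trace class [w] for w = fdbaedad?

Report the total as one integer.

3

piece 0:f — minimal
piece 1:d rests on {0:f}
piece 2:b rests on {0:f}
piece 3:a rests on {1:d}
piece 4:e rests on {2:b, 3:a}
piece 5:d rests on {4:e}
piece 6:a rests on {5:d}
piece 7:d rests on {6:a}
minimal pieces: {0:f}
ways to finish when only these pieces remain (= sum over removing one remaining piece with nothing left below it):
  1 left: {7}→1
  2 left: {6,7}→1
  3 left: {5,6,7}→1
  4 left: {4,5,6,7}→1
  5 left: {2,4,5,6,7}→1  {3,4,5,6,7}→1
  6 left: {1,3,4,5,6,7}→1  {2,3,4,5,6,7}→2
  placing 0:f first → 3 extensions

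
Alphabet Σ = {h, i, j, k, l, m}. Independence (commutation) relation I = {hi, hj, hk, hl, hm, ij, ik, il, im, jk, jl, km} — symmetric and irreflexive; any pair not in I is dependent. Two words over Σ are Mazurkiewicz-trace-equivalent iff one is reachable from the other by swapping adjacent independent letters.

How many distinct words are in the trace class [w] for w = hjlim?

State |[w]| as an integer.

40

0(h) covers ∅
1(j) covers ∅
2(l) covers ∅
3(i) covers ∅
4(m) covers 1:j, 2:l
floor of heap: 0:h, 1:j, 2:l, 3:i
completions by unplaced set U, small U first (add the entries for U minus each lowest piece of U):
  |U|=1: {0}:1  {3}:1  {4}:1
  |U|=2: {0,3}:2  {0,4}:2  {1,4}:1  {2,4}:1  {3,4}:2
  |U|=3: {0,1,4}:3  {0,2,4}:3  {0,3,4}:6  {1,2,4}:2  {1,3,4}:3  {2,3,4}:3
  start at 0(h): 8
  start at 1(j): 12
  start at 2(l): 12
  start at 3(i): 8
sum over floor = 40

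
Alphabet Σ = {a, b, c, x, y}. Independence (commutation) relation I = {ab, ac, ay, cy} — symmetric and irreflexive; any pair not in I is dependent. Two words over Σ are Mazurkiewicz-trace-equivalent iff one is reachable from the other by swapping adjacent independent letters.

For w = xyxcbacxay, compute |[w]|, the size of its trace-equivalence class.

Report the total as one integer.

8

0(x) covers ∅
1(y) covers 0:x
2(x) covers 1:y
3(c) covers 2:x
4(b) covers 3:c
5(a) covers 2:x
6(c) covers 4:b
7(x) covers 5:a, 6:c
8(a) covers 7:x
9(y) covers 7:x
floor of heap: 0:x
completions by unplaced set U, small U first (add the entries for U minus each lowest piece of U):
  |U|=1: {8}:1  {9}:1
  |U|=2: {8,9}:2
  |U|=3: {7,8,9}:2
  |U|=4: {5,7,8,9}:2  {6,7,8,9}:2
  |U|=5: {4,6,7,8,9}:2  {5,6,7,8,9}:4
  |U|=6: {3,4,6,7,8,9}:2  {4,5,6,7,8,9}:6
  |U|=7: {3,4,5,6,7,8,9}:8
  |U|=8: {2,3,4,5,6,7,8,9}:8
  start at 0(x): 8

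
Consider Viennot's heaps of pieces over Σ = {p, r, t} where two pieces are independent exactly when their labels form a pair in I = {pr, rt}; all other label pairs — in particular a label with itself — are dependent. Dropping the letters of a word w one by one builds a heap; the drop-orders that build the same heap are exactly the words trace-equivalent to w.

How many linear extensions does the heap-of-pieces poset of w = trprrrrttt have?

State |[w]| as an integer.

252

0(t) covers ∅
1(r) covers ∅
2(p) covers 0:t
3(r) covers 1:r
4(r) covers 3:r
5(r) covers 4:r
6(r) covers 5:r
7(t) covers 2:p
8(t) covers 7:t
9(t) covers 8:t
floor of heap: 0:t, 1:r
completions by unplaced set U, small U first (add the entries for U minus each lowest piece of U):
  |U|=1: {6}:1  {9}:1
  |U|=2: {5,6}:1  {6,9}:2  {8,9}:1
  |U|=3: {4,5,6}:1  {5,6,9}:3  {6,8,9}:3  {7,8,9}:1
  |U|=4: {2,7,8,9}:1  {3,4,5,6}:1  {4,5,6,9}:4  {5,6,8,9}:6  {6,7,8,9}:4
  |U|=5: {0,2,7,8,9}:1  {1,3,4,5,6}:1  {2,6,7,8,9}:5  {3,4,5,6,9}:5  {4,5,6,8,9}:10  {5,6,7,8,9}:10
  |U|=6: {0,2,6,7,8,9}:6  {1,3,4,5,6,9}:6  {2,5,6,7,8,9}:15  {3,4,5,6,8,9}:15  {4,5,6,7,8,9}:20
  |U|=7: {0,2,5,6,7,8,9}:21  {1,3,4,5,6,8,9}:21  {2,4,5,6,7,8,9}:35  {3,4,5,6,7,8,9}:35
  |U|=8: {0,2,4,5,6,7,8,9}:56  {1,3,4,5,6,7,8,9}:56  {2,3,4,5,6,7,8,9}:70
  start at 0(t): 126
  start at 1(r): 126
sum over floor = 252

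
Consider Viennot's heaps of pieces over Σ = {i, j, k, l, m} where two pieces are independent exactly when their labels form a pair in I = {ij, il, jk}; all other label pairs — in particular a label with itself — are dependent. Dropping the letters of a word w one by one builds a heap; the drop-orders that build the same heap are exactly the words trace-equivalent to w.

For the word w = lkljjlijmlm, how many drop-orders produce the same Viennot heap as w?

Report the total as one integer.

#0=l has no predecessor
#1=k depends on [0:l]
#2=l depends on [1:k]
#3=j depends on [2:l]
#4=j depends on [3:j]
#5=l depends on [4:j]
#6=i depends on [1:k]
#7=j depends on [5:l]
#8=m depends on [6:i, 7:j]
#9=l depends on [8:m]
#10=m depends on [9:l]
sources: [0:l]
N(rest) = Σ N(rest − s) over sources s of rest; N(one piece) = 1:
  size 1 → [10]=1
  size 2 → [9,10]=1
  size 3 → [8,9,10]=1
  size 4 → [6,8,9,10]=1  [7,8,9,10]=1
  size 5 → [5,7,8,9,10]=1  [6,7,8,9,10]=2
  size 6 → [4,5,7,8,9,10]=1  [5,6,7,8,9,10]=3
  size 7 → [3,4,5,7,8,9,10]=1  [4,5,6,7,8,9,10]=4
  size 8 → [2,3,4,5,7,8,9,10]=1  [3,4,5,6,7,8,9,10]=5
  size 9 → [2,3,4,5,6,7,8,9,10]=6
  first=0(l) contributes 6

6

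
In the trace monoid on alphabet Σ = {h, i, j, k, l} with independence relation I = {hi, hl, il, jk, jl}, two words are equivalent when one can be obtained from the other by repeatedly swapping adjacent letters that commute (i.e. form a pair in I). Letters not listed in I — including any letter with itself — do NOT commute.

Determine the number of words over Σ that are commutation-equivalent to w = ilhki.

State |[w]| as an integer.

0(i) covers ∅
1(l) covers ∅
2(h) covers ∅
3(k) covers 0:i, 1:l, 2:h
4(i) covers 3:k
floor of heap: 0:i, 1:l, 2:h
completions by unplaced set U, small U first (add the entries for U minus each lowest piece of U):
  |U|=1: {4}:1
  |U|=2: {3,4}:1
  |U|=3: {0,3,4}:1  {1,3,4}:1  {2,3,4}:1
  start at 0(i): 2
  start at 1(l): 2
  start at 2(h): 2
sum over floor = 6

6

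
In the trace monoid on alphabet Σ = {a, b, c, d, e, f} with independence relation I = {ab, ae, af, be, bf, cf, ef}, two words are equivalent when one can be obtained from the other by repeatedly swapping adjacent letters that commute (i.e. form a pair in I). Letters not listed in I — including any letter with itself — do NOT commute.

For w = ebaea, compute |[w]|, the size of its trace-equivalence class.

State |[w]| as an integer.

#0=e has no predecessor
#1=b has no predecessor
#2=a has no predecessor
#3=e depends on [0:e]
#4=a depends on [2:a]
sources: [0:e, 1:b, 2:a]
N(rest) = Σ N(rest − s) over sources s of rest; N(one piece) = 1:
  size 1 → [1]=1  [3]=1  [4]=1
  size 2 → [0,3]=1  [1,3]=2  [1,4]=2  [2,4]=1  [3,4]=2
  size 3 → [0,1,3]=3  [0,3,4]=3  [1,2,4]=3  [1,3,4]=6  [2,3,4]=3
  first=0(e) contributes 12
  first=1(b) contributes 6
  first=2(a) contributes 12
|[w]| = 30

30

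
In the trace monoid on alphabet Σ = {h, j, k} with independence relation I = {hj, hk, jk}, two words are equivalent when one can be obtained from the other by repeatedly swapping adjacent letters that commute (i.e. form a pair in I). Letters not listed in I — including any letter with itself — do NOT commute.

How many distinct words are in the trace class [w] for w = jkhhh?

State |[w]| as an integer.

20

0(j) covers ∅
1(k) covers ∅
2(h) covers ∅
3(h) covers 2:h
4(h) covers 3:h
floor of heap: 0:j, 1:k, 2:h
completions by unplaced set U, small U first (add the entries for U minus each lowest piece of U):
  |U|=1: {0}:1  {1}:1  {4}:1
  |U|=2: {0,1}:2  {0,4}:2  {1,4}:2  {3,4}:1
  |U|=3: {0,1,4}:6  {0,3,4}:3  {1,3,4}:3  {2,3,4}:1
  start at 0(j): 4
  start at 1(k): 4
  start at 2(h): 12
sum over floor = 20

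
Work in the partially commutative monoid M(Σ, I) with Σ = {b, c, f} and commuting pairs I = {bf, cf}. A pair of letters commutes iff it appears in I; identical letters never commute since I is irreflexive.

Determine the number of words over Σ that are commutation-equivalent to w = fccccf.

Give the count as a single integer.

#0=f has no predecessor
#1=c has no predecessor
#2=c depends on [1:c]
#3=c depends on [2:c]
#4=c depends on [3:c]
#5=f depends on [0:f]
sources: [0:f, 1:c]
N(rest) = Σ N(rest − s) over sources s of rest; N(one piece) = 1:
  size 1 → [4]=1  [5]=1
  size 2 → [0,5]=1  [3,4]=1  [4,5]=2
  size 3 → [0,4,5]=3  [2,3,4]=1  [3,4,5]=3
  size 4 → [0,3,4,5]=6  [1,2,3,4]=1  [2,3,4,5]=4
  first=0(f) contributes 5
  first=1(c) contributes 10
|[w]| = 15

15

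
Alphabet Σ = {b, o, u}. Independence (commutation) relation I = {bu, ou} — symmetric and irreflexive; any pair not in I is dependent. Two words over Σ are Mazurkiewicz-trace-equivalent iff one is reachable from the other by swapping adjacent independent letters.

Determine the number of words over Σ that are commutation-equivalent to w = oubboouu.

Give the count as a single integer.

56

piece 0:o — minimal
piece 1:u — minimal
piece 2:b rests on {0:o}
piece 3:b rests on {2:b}
piece 4:o rests on {3:b}
piece 5:o rests on {4:o}
piece 6:u rests on {1:u}
piece 7:u rests on {6:u}
minimal pieces: {0:o, 1:u}
ways to finish when only these pieces remain (= sum over removing one remaining piece with nothing left below it):
  1 left: {5}→1  {7}→1
  2 left: {4,5}→1  {5,7}→2  {6,7}→1
  3 left: {1,6,7}→1  {3,4,5}→1  {4,5,7}→3  {5,6,7}→3
  4 left: {1,5,6,7}→4  {2,3,4,5}→1  {3,4,5,7}→4  {4,5,6,7}→6
  5 left: {0,2,3,4,5}→1  {1,4,5,6,7}→10  {2,3,4,5,7}→5  {3,4,5,6,7}→10
  6 left: {0,2,3,4,5,7}→6  {1,3,4,5,6,7}→20  {2,3,4,5,6,7}→15
  placing 0:o first → 35 extensions
  placing 1:u first → 21 extensions
total linear extensions = 56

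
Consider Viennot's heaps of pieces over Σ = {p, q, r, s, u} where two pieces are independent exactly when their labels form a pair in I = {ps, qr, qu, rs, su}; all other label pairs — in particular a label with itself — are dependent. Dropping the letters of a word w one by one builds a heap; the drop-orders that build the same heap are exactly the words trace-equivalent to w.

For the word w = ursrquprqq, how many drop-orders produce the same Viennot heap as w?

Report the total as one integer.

#0=u has no predecessor
#1=r depends on [0:u]
#2=s has no predecessor
#3=r depends on [1:r]
#4=q depends on [2:s]
#5=u depends on [3:r]
#6=p depends on [4:q, 5:u]
#7=r depends on [6:p]
#8=q depends on [6:p]
#9=q depends on [8:q]
sources: [0:u, 2:s]
N(rest) = Σ N(rest − s) over sources s of rest; N(one piece) = 1:
  size 1 → [7]=1  [9]=1
  size 2 → [7,9]=2  [8,9]=1
  size 3 → [7,8,9]=3
  size 4 → [6,7,8,9]=3
  size 5 → [4,6,7,8,9]=3  [5,6,7,8,9]=3
  size 6 → [2,4,6,7,8,9]=3  [3,5,6,7,8,9]=3  [4,5,6,7,8,9]=6
  size 7 → [1,3,5,6,7,8,9]=3  [2,4,5,6,7,8,9]=9  [3,4,5,6,7,8,9]=9
  size 8 → [0,1,3,5,6,7,8,9]=3  [1,3,4,5,6,7,8,9]=12  [2,3,4,5,6,7,8,9]=18
  first=0(u) contributes 30
  first=2(s) contributes 15
|[w]| = 45

45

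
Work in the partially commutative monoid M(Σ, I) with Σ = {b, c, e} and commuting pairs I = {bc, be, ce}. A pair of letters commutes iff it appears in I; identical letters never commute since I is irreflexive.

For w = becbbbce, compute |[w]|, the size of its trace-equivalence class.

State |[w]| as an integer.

drop 0:b onto floor
drop 1:e onto floor
drop 2:c onto floor
drop 3:b onto {0:b}
drop 4:b onto {3:b}
drop 5:b onto {4:b}
drop 6:c onto {2:c}
drop 7:e onto {1:e}
ground layer = {0:b, 1:e, 2:c}
drop-orders for the pieces not yet dropped (sum over which currently-grounded one goes next):
  1 to go: {5} 1  {6} 1  {7} 1
  2 to go: {1,7} 1  {2,6} 1  {4,5} 1  {5,6} 2  {5,7} 2  {6,7} 2
  3 to go: {1,5,7} 3  {1,6,7} 3  {2,5,6} 3  {2,6,7} 3  {3,4,5} 1  {4,5,6} 3  {4,5,7} 3  {5,6,7} 6
  4 to go: {0,3,4,5} 1  {1,2,6,7} 6  {1,4,5,7} 6  {1,5,6,7} 12  {2,4,5,6} 6  {2,5,6,7} 12  {3,4,5,6} 4  {3,4,5,7} 4  {4,5,6,7} 12
  5 to go: {0,3,4,5,6} 5  {0,3,4,5,7} 5  {1,2,5,6,7} 30  {1,3,4,5,7} 10  {1,4,5,6,7} 30  {2,3,4,5,6} 10  {2,4,5,6,7} 30  {3,4,5,6,7} 20
  6 to go: {0,1,3,4,5,7} 15  {0,2,3,4,5,6} 15  {0,3,4,5,6,7} 30  {1,2,4,5,6,7} 90  {1,3,4,5,6,7} 60  {2,3,4,5,6,7} 60
  if 0:b drops first: 210 orders
  if 1:e drops first: 105 orders
  if 2:c drops first: 105 orders
heap linearizations: 420

420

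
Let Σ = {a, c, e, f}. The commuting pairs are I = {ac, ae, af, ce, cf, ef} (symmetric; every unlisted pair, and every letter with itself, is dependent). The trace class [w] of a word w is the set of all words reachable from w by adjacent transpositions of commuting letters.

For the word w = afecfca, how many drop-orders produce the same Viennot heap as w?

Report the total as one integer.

630

piece 0:a — minimal
piece 1:f — minimal
piece 2:e — minimal
piece 3:c — minimal
piece 4:f rests on {1:f}
piece 5:c rests on {3:c}
piece 6:a rests on {0:a}
minimal pieces: {0:a, 1:f, 2:e, 3:c}
ways to finish when only these pieces remain (= sum over removing one remaining piece with nothing left below it):
  1 left: {2}→1  {4}→1  {5}→1  {6}→1
  2 left: {0,6}→1  {1,4}→1  {2,4}→2  {2,5}→2  {2,6}→2  {3,5}→1  {4,5}→2  {4,6}→2  {5,6}→2
  3 left: {0,2,6}→3  {0,4,6}→3  {0,5,6}→3  {1,2,4}→3  {1,4,5}→3  {1,4,6}→3  {2,3,5}→3  {2,4,5}→6  {2,4,6}→6  {2,5,6}→6  {3,4,5}→3  {3,5,6}→3  {4,5,6}→6
  4 left: {0,1,4,6}→6  {0,2,4,6}→12  {0,2,5,6}→12  {0,3,5,6}→6  {0,4,5,6}→12  {1,2,4,5}→12  {1,2,4,6}→12  {1,3,4,5}→6  {1,4,5,6}→12  {2,3,4,5}→12  {2,3,5,6}→12  {2,4,5,6}→24  {3,4,5,6}→12
  5 left: {0,1,2,4,6}→30  {0,1,4,5,6}→30  {0,2,3,5,6}→30  {0,2,4,5,6}→60  {0,3,4,5,6}→30  {1,2,3,4,5}→30  {1,2,4,5,6}→60  {1,3,4,5,6}→30  {2,3,4,5,6}→60
  placing 0:a first → 180 extensions
  placing 1:f first → 180 extensions
  placing 2:e first → 90 extensions
  placing 3:c first → 180 extensions
total linear extensions = 630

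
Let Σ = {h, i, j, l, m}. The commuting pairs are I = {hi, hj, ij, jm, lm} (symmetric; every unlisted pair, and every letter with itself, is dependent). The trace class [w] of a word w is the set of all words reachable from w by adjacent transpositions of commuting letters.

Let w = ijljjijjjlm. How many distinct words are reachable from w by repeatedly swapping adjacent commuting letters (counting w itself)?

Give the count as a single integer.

drop 0:i onto floor
drop 1:j onto floor
drop 2:l onto {0:i, 1:j}
drop 3:j onto {2:l}
drop 4:j onto {3:j}
drop 5:i onto {2:l}
drop 6:j onto {4:j}
drop 7:j onto {6:j}
drop 8:j onto {7:j}
drop 9:l onto {5:i, 8:j}
drop 10:m onto {5:i}
ground layer = {0:i, 1:j}
drop-orders for the pieces not yet dropped (sum over which currently-grounded one goes next):
  1 to go: {9} 1  {10} 1
  2 to go: {8,9} 1  {9,10} 2
  3 to go: {5,9,10} 2  {7,8,9} 1  {8,9,10} 3
  4 to go: {5,8,9,10} 5  {6,7,8,9} 1  {7,8,9,10} 4
  5 to go: {4,6,7,8,9} 1  {5,7,8,9,10} 9  {6,7,8,9,10} 5
  6 to go: {3,4,6,7,8,9} 1  {4,6,7,8,9,10} 6  {5,6,7,8,9,10} 14
  7 to go: {3,4,6,7,8,9,10} 7  {4,5,6,7,8,9,10} 20
  8 to go: {3,4,5,6,7,8,9,10} 27
  9 to go: {2,3,4,5,6,7,8,9,10} 27
  if 0:i drops first: 27 orders
  if 1:j drops first: 27 orders
heap linearizations: 54

54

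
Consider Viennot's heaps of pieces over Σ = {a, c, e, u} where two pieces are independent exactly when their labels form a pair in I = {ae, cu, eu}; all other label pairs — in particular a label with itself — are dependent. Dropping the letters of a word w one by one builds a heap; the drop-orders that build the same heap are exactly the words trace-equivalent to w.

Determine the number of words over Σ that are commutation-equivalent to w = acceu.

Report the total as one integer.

4

drop 0:a onto floor
drop 1:c onto {0:a}
drop 2:c onto {1:c}
drop 3:e onto {2:c}
drop 4:u onto {0:a}
ground layer = {0:a}
drop-orders for the pieces not yet dropped (sum over which currently-grounded one goes next):
  1 to go: {3} 1  {4} 1
  2 to go: {2,3} 1  {3,4} 2
  3 to go: {1,2,3} 1  {2,3,4} 3
  if 0:a drops first: 4 orders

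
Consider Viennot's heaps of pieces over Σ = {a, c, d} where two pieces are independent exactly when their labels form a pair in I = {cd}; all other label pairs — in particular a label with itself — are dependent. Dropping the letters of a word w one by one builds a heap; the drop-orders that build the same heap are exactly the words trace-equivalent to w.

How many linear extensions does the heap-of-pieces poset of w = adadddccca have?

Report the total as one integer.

20

0(a) covers ∅
1(d) covers 0:a
2(a) covers 1:d
3(d) covers 2:a
4(d) covers 3:d
5(d) covers 4:d
6(c) covers 2:a
7(c) covers 6:c
8(c) covers 7:c
9(a) covers 5:d, 8:c
floor of heap: 0:a
completions by unplaced set U, small U first (add the entries for U minus each lowest piece of U):
  |U|=1: {9}:1
  |U|=2: {5,9}:1  {8,9}:1
  |U|=3: {4,5,9}:1  {5,8,9}:2  {7,8,9}:1
  |U|=4: {3,4,5,9}:1  {4,5,8,9}:3  {5,7,8,9}:3  {6,7,8,9}:1
  |U|=5: {3,4,5,8,9}:4  {4,5,7,8,9}:6  {5,6,7,8,9}:4
  |U|=6: {3,4,5,7,8,9}:10  {4,5,6,7,8,9}:10
  |U|=7: {3,4,5,6,7,8,9}:20
  |U|=8: {2,3,4,5,6,7,8,9}:20
  start at 0(a): 20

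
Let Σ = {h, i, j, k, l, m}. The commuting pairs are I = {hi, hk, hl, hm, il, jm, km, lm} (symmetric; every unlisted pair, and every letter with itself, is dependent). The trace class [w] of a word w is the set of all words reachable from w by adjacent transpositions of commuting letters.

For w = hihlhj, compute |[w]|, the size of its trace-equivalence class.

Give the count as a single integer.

20

#0=h has no predecessor
#1=i has no predecessor
#2=h depends on [0:h]
#3=l has no predecessor
#4=h depends on [2:h]
#5=j depends on [1:i, 3:l, 4:h]
sources: [0:h, 1:i, 3:l]
N(rest) = Σ N(rest − s) over sources s of rest; N(one piece) = 1:
  size 1 → [5]=1
  size 2 → [1,5]=1  [3,5]=1  [4,5]=1
  size 3 → [1,3,5]=2  [1,4,5]=2  [2,4,5]=1  [3,4,5]=2
  size 4 → [0,2,4,5]=1  [1,2,4,5]=3  [1,3,4,5]=6  [2,3,4,5]=3
  first=0(h) contributes 12
  first=1(i) contributes 4
  first=3(l) contributes 4
|[w]| = 20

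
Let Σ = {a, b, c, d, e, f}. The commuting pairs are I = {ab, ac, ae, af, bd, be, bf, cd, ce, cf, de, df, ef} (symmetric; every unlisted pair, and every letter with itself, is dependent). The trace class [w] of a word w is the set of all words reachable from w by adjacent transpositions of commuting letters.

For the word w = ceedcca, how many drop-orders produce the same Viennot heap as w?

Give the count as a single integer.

piece 0:c — minimal
piece 1:e — minimal
piece 2:e rests on {1:e}
piece 3:d — minimal
piece 4:c rests on {0:c}
piece 5:c rests on {4:c}
piece 6:a rests on {3:d}
minimal pieces: {0:c, 1:e, 3:d}
ways to finish when only these pieces remain (= sum over removing one remaining piece with nothing left below it):
  1 left: {2}→1  {5}→1  {6}→1
  2 left: {1,2}→1  {2,5}→2  {2,6}→2  {3,6}→1  {4,5}→1  {5,6}→2
  3 left: {0,4,5}→1  {1,2,5}→3  {1,2,6}→3  {2,3,6}→3  {2,4,5}→3  {2,5,6}→6  {3,5,6}→3  {4,5,6}→3
  4 left: {0,2,4,5}→4  {0,4,5,6}→4  {1,2,3,6}→6  {1,2,4,5}→6  {1,2,5,6}→12  {2,3,5,6}→12  {2,4,5,6}→12  {3,4,5,6}→6
  5 left: {0,1,2,4,5}→10  {0,2,4,5,6}→20  {0,3,4,5,6}→10  {1,2,3,5,6}→30  {1,2,4,5,6}→30  {2,3,4,5,6}→30
  placing 0:c first → 90 extensions
  placing 1:e first → 60 extensions
  placing 3:d first → 60 extensions
total linear extensions = 210

210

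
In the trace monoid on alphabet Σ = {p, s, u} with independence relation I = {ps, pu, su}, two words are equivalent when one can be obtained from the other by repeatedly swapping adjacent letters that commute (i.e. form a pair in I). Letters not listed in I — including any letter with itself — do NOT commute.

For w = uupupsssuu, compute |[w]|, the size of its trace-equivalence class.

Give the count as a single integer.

piece 0:u — minimal
piece 1:u rests on {0:u}
piece 2:p — minimal
piece 3:u rests on {1:u}
piece 4:p rests on {2:p}
piece 5:s — minimal
piece 6:s rests on {5:s}
piece 7:s rests on {6:s}
piece 8:u rests on {3:u}
piece 9:u rests on {8:u}
minimal pieces: {0:u, 2:p, 5:s}
ways to finish when only these pieces remain (= sum over removing one remaining piece with nothing left below it):
  1 left: {4}→1  {7}→1  {9}→1
  2 left: {2,4}→1  {4,7}→2  {4,9}→2  {6,7}→1  {7,9}→2  {8,9}→1
  3 left: {2,4,7}→3  {2,4,9}→3  {3,8,9}→1  {4,6,7}→3  {4,7,9}→6  {4,8,9}→3  {5,6,7}→1  {6,7,9}→3  {7,8,9}→3
  4 left: {1,3,8,9}→1  {2,4,6,7}→6  {2,4,7,9}→12  {2,4,8,9}→6  {3,4,8,9}→4  {3,7,8,9}→4  {4,5,6,7}→4  {4,6,7,9}→12  {4,7,8,9}→12  {5,6,7,9}→4  {6,7,8,9}→6
  5 left: {0,1,3,8,9}→1  {1,3,4,8,9}→5  {1,3,7,8,9}→5  {2,3,4,8,9}→10  {2,4,5,6,7}→10  {2,4,6,7,9}→30  {2,4,7,8,9}→30  {3,4,7,8,9}→20  {3,6,7,8,9}→10  {4,5,6,7,9}→20  {4,6,7,8,9}→30  {5,6,7,8,9}→10
  6 left: {0,1,3,4,8,9}→6  {0,1,3,7,8,9}→6  {1,2,3,4,8,9}→15  {1,3,4,7,8,9}→30  {1,3,6,7,8,9}→15  {2,3,4,7,8,9}→60  {2,4,5,6,7,9}→60  {2,4,6,7,8,9}→90  {3,4,6,7,8,9}→60  {3,5,6,7,8,9}→20  {4,5,6,7,8,9}→60
  7 left: {0,1,2,3,4,8,9}→21  {0,1,3,4,7,8,9}→42  {0,1,3,6,7,8,9}→21  {1,2,3,4,7,8,9}→105  {1,3,4,6,7,8,9}→105  {1,3,5,6,7,8,9}→35  {2,3,4,6,7,8,9}→210  {2,4,5,6,7,8,9}→210  {3,4,5,6,7,8,9}→140
  8 left: {0,1,2,3,4,7,8,9}→168  {0,1,3,4,6,7,8,9}→168  {0,1,3,5,6,7,8,9}→56  {1,2,3,4,6,7,8,9}→420  {1,3,4,5,6,7,8,9}→280  {2,3,4,5,6,7,8,9}→560
  placing 0:u first → 1260 extensions
  placing 2:p first → 504 extensions
  placing 5:s first → 756 extensions
total linear extensions = 2520

2520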